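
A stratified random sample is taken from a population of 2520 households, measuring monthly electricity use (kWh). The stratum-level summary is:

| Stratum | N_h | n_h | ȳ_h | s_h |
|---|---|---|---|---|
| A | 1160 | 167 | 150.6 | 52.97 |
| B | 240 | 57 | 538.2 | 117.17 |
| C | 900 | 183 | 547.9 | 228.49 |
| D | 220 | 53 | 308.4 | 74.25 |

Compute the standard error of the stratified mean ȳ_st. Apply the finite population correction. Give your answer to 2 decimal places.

V̂(ȳ_st) = Σ W_h² (1 − n_h/N_h) s_h²/n_h, with W_h = N_h/N and N = 2520:
  stratum A: (1160/2520)²·(1 − 167/1160)·52.97²/167 = 3.04754
  stratum B: (240/2520)²·(1 − 57/240)·117.17²/57 = 1.66579
  stratum C: (900/2520)²·(1 − 183/900)·228.49²/183 = 28.9897
  stratum D: (220/2520)²·(1 − 53/220)·74.25²/53 = 0.601804
V̂(ȳ_st) = 34.3048
SE(ȳ_st) = √34.3048 = 5.85703

SE(ȳ_st) ≈ 5.86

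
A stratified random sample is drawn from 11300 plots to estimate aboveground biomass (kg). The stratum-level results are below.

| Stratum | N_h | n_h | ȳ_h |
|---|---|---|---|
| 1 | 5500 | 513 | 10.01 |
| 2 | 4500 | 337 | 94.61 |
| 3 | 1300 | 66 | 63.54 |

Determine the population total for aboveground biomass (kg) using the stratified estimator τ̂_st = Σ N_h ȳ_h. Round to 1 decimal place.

τ̂_st ≈ 563402.0

τ̂_st = Σ N_h ȳ_h = 5500·10.01 + 4500·94.61 + 1300·63.54 = 563402.0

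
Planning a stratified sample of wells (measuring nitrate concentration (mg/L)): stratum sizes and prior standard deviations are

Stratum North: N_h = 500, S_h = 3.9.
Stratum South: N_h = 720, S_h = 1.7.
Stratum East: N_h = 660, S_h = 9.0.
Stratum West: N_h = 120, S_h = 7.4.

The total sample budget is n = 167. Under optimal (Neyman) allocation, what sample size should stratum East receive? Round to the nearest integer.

Neyman allocation: n_h = n · N_h S_h / Σ N_i S_i, with n = 167.
  stratum North: N_h·S_h = 500·3.9 = 1950.00
  stratum South: N_h·S_h = 720·1.7 = 1224.00
  stratum East: N_h·S_h = 660·9.0 = 5940.00
  stratum West: N_h·S_h = 120·7.4 = 888.00
Σ N_h S_h = 10002.00
n for stratum East = 167·5940.00/10002.00 = 99.178 → 99

99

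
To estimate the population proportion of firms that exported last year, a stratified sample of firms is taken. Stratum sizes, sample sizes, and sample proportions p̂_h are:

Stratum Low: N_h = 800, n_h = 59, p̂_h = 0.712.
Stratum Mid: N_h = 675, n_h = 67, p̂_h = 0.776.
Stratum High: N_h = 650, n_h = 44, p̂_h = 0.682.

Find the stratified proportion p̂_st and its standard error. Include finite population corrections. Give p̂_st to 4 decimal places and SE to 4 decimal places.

p̂_st ≈ 0.7232, SE ≈ 0.0338

N = 2125; stratum weights W_h = N_h/N.
p̂_st = Σ W_h p̂_h = (800·0.712 + 675·0.776 + 650·0.682)/2125 = 0.72315
V̂(p̂_st) = Σ W_h² (1 − n_h/N_h) p̂_h(1−p̂_h)/(n_h−1):
  stratum Low: (800/2125)²·(1 − 59/800)·0.712·0.288/58 = 0.000464125
  stratum Mid: (675/2125)²·(1 − 67/675)·0.776·0.224/66 = 0.000239362
  stratum High: (650/2125)²·(1 − 44/650)·0.682·0.318/43 = 0.000439958
V̂(p̂_st) = 0.00114344; SE = √V̂ = 0.0338149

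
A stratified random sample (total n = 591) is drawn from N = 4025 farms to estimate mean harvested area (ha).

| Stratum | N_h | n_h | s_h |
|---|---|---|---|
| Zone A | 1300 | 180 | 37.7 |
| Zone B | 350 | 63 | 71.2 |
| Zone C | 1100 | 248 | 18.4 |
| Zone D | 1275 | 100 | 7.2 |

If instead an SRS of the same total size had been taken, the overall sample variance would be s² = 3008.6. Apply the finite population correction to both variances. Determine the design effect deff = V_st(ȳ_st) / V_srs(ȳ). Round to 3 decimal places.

deff ≈ 0.307

V̂(ȳ_st) = Σ W_h² (1 − n_h/N_h) s_h²/n_h, with W_h = N_h/N and N = 4025:
  stratum Zone A: (1300/4025)²·(1 − 180/1300)·37.7²/180 = 0.709643
  stratum Zone B: (350/4025)²·(1 − 63/350)·71.2²/63 = 0.498928
  stratum Zone C: (1100/4025)²·(1 − 248/1100)·18.4²/248 = 0.0789741
  stratum Zone D: (1275/4025)²·(1 − 100/1275)·7.2²/100 = 0.0479382
V_st = 1.33548
V_srs = (1 − 591/4025)·3008.6/591 = 4.34322
deff = V_st / V_srs = 1.33548/4.34322 = 0.3075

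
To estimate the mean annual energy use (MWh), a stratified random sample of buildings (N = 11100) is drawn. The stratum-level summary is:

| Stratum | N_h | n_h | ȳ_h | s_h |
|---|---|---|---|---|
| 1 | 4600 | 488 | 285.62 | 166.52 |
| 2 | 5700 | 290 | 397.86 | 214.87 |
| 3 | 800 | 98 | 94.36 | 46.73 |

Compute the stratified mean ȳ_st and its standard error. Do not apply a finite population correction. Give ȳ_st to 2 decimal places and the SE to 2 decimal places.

ȳ_st ≈ 329.47, SE ≈ 7.20

ȳ_st = Σ W_h ȳ_h = (4600·285.62 + 5700·397.86 + 800·94.36)/11100 = 329.47225
V̂(ȳ_st) = Σ W_h² s_h²/n_h, with W_h = N_h/N and N = 11100:
  stratum 1: (4600/11100)²·166.52²/488 = 9.75849
  stratum 2: (5700/11100)²·214.87²/290 = 41.9814
  stratum 3: (800/11100)²·46.73²/98 = 0.115744
V̂(ȳ_st) = 51.8557
SE(ȳ_st) = √51.8557 = 7.20109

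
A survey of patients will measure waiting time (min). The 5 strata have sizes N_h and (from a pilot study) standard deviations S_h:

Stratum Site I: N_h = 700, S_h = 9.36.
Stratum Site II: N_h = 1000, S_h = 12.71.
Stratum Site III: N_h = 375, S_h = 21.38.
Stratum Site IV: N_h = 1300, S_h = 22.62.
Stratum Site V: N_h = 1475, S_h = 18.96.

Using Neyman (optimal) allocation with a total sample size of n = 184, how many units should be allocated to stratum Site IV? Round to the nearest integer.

Neyman allocation: n_h = n · N_h S_h / Σ N_i S_i, with n = 184.
  stratum Site I: N_h·S_h = 700·9.36 = 6552.00
  stratum Site II: N_h·S_h = 1000·12.71 = 12710.00
  stratum Site III: N_h·S_h = 375·21.38 = 8017.50
  stratum Site IV: N_h·S_h = 1300·22.62 = 29406.00
  stratum Site V: N_h·S_h = 1475·18.96 = 27966.00
Σ N_h S_h = 84651.50
n for stratum Site IV = 184·29406.00/84651.50 = 63.917 → 64

64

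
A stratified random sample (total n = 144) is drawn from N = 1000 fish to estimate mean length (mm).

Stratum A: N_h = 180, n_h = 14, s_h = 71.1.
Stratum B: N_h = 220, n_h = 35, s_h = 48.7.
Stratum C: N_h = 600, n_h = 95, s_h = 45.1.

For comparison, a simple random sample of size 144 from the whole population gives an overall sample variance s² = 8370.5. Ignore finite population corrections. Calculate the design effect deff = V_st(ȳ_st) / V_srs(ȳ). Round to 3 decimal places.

deff ≈ 0.390

V̂(ȳ_st) = Σ W_h² s_h²/n_h, with W_h = N_h/N and N = 1000:
  stratum A: (180/1000)²·71.1²/14 = 11.6992
  stratum B: (220/1000)²·48.7²/35 = 3.27971
  stratum C: (600/1000)²·45.1²/95 = 7.70783
V_st = 22.6867
V_srs = s²/n = 8370.5/144 = 58.1285
deff = V_st / V_srs = 22.6867/58.1285 = 0.3903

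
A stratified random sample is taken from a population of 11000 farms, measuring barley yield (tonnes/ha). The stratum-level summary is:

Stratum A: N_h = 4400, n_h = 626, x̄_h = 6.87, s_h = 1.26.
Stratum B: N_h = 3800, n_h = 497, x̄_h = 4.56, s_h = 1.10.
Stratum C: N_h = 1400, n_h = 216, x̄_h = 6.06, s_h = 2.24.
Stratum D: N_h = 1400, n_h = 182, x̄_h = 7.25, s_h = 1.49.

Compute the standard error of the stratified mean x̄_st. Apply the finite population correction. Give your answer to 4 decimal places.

SE(x̄_st) ≈ 0.0330

V̂(x̄_st) = Σ W_h² (1 − n_h/N_h) s_h²/n_h, with W_h = N_h/N and N = 11000:
  stratum A: (4400/11000)²·(1 − 626/4400)·1.26²/626 = 0.000348045
  stratum B: (3800/11000)²·(1 − 497/3800)·1.10²/497 = 0.000252543
  stratum C: (1400/11000)²·(1 − 216/1400)·2.24²/216 = 0.000318227
  stratum D: (1400/11000)²·(1 − 182/1400)·1.49²/182 = 0.000171906
V̂(x̄_st) = 0.00109072
SE(x̄_st) = √0.00109072 = 0.0330261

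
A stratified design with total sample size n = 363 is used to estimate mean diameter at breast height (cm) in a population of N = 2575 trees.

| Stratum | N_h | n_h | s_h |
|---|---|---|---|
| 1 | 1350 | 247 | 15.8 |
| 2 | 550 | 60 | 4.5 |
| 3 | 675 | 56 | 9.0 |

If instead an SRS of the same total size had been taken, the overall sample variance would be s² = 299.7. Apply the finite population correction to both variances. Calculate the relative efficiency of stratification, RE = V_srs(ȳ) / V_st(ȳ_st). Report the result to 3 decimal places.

RE ≈ 2.137

V̂(ȳ_st) = Σ W_h² (1 − n_h/N_h) s_h²/n_h, with W_h = N_h/N and N = 2575:
  stratum 1: (1350/2575)²·(1 − 247/1350)·15.8²/247 = 0.226972
  stratum 2: (550/2575)²·(1 − 60/550)·4.5²/60 = 0.0137176
  stratum 3: (675/2575)²·(1 − 56/675)·9.0²/56 = 0.0911459
V_st = 0.331835
V_srs = (1 − 363/2575)·299.7/363 = 0.709231
Relative efficiency = V_srs / V_st = 0.709231/0.331835 = 2.1373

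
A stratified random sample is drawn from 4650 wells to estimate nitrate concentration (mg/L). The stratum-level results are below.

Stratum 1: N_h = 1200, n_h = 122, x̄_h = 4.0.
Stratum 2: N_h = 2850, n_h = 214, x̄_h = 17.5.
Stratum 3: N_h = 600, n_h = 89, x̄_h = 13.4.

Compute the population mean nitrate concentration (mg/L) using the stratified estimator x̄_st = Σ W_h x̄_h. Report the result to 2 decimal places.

x̄_st ≈ 13.49

N = Σ N_h = 4650. Stratum weights W_h = N_h/N.
x̄_st = (1200·4.0 + 2850·17.5 + 600·13.4) / 4650 = 13.4871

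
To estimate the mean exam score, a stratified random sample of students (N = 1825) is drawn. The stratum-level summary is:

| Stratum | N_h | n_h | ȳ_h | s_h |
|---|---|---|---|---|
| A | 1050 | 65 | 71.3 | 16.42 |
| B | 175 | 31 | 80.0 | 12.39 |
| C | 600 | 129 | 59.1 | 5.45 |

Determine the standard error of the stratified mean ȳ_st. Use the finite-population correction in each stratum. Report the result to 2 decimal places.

V̂(ȳ_st) = Σ W_h² (1 − n_h/N_h) s_h²/n_h, with W_h = N_h/N and N = 1825:
  stratum A: (1050/1825)²·(1 − 65/1050)·16.42²/65 = 1.28805
  stratum B: (175/1825)²·(1 − 31/175)·12.39²/31 = 0.0374676
  stratum C: (600/1825)²·(1 − 129/600)·5.45²/129 = 0.0195366
V̂(ȳ_st) = 1.34505
SE(ȳ_st) = √1.34505 = 1.15976

SE(ȳ_st) ≈ 1.16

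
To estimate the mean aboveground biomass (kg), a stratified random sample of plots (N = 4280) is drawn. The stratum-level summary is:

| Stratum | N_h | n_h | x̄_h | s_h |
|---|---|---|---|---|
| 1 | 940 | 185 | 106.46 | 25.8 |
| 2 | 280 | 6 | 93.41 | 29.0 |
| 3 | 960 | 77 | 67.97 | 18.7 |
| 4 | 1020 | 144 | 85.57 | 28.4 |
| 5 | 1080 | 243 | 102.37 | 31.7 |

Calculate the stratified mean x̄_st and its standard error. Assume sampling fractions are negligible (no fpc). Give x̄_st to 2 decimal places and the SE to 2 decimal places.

x̄_st = Σ W_h x̄_h = (940·106.46 + 280·93.41 + 960·67.97 + 1020·85.57 + 1080·102.37)/4280 = 90.96248
V̂(x̄_st) = Σ W_h² s_h²/n_h, with W_h = N_h/N and N = 4280:
  stratum 1: (940/4280)²·25.8²/185 = 0.173554
  stratum 2: (280/4280)²·29.0²/6 = 0.599892
  stratum 3: (960/4280)²·18.7²/77 = 0.22848
  stratum 4: (1020/4280)²·28.4²/144 = 0.318117
  stratum 5: (1080/4280)²·31.7²/243 = 0.263313
V̂(x̄_st) = 1.58336
SE(x̄_st) = √1.58336 = 1.25831

x̄_st ≈ 90.96, SE ≈ 1.26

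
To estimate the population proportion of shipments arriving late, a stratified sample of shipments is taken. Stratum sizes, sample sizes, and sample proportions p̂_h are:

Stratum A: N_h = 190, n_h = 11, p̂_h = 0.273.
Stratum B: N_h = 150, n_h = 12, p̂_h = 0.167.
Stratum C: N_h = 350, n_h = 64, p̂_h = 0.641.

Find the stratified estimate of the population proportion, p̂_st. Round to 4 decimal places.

N = 690; stratum weights W_h = N_h/N.
p̂_st = Σ W_h p̂_h = (190·0.273 + 150·0.167 + 350·0.641)/690 = 0.43662

p̂_st ≈ 0.4366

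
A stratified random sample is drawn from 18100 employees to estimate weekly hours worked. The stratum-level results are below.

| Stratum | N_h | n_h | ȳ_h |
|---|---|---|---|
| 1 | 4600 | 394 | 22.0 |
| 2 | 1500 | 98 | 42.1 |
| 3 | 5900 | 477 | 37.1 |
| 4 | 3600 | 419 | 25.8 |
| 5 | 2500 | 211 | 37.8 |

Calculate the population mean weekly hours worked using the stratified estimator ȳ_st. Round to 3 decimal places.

N = Σ N_h = 18100. Stratum weights W_h = N_h/N.
ȳ_st = (4600·22.0 + 1500·42.1 + 5900·37.1 + 3600·25.8 + 2500·37.8) / 18100 = 31.52597

ȳ_st ≈ 31.526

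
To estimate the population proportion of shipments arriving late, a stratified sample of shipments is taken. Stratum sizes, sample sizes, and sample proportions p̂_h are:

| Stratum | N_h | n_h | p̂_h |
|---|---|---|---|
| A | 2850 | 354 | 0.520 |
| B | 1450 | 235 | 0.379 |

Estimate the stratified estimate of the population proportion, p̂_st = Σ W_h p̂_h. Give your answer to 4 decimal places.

N = 4300; stratum weights W_h = N_h/N.
p̂_st = Σ W_h p̂_h = (2850·0.520 + 1450·0.379)/4300 = 0.47245

p̂_st ≈ 0.4725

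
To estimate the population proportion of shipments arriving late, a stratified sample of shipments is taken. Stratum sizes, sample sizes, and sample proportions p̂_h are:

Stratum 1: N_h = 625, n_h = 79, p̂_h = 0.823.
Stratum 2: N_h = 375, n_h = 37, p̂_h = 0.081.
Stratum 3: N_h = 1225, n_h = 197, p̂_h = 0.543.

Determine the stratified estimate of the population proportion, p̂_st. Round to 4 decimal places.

p̂_st ≈ 0.5438

N = 2225; stratum weights W_h = N_h/N.
p̂_st = Σ W_h p̂_h = (625·0.823 + 375·0.081 + 1225·0.543)/2225 = 0.54379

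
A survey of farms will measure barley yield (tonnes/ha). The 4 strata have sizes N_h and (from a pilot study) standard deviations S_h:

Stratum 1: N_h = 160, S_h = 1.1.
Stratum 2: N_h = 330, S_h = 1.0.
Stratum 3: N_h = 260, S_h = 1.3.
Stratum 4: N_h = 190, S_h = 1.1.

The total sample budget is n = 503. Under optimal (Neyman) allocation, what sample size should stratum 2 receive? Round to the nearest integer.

Neyman allocation: n_h = n · N_h S_h / Σ N_i S_i, with n = 503.
  stratum 1: N_h·S_h = 160·1.1 = 176.00
  stratum 2: N_h·S_h = 330·1.0 = 330.00
  stratum 3: N_h·S_h = 260·1.3 = 338.00
  stratum 4: N_h·S_h = 190·1.1 = 209.00
Σ N_h S_h = 1053.00
n for stratum 2 = 503·330.00/1053.00 = 157.635 → 158

158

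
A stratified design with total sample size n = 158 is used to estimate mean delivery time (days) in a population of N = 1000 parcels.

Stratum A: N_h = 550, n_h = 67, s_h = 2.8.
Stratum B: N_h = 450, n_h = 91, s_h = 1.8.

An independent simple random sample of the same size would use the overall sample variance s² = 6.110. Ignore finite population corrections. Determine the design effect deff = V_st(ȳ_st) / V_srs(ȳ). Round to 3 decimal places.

V̂(ȳ_st) = Σ W_h² s_h²/n_h, with W_h = N_h/N and N = 1000:
  stratum A: (550/1000)²·2.8²/67 = 0.035397
  stratum B: (450/1000)²·1.8²/91 = 0.00720989
V_st = 0.0426069
V_srs = s²/n = 6.110/158 = 0.0386709
deff = V_st / V_srs = 0.0426069/0.0386709 = 1.1018

deff ≈ 1.102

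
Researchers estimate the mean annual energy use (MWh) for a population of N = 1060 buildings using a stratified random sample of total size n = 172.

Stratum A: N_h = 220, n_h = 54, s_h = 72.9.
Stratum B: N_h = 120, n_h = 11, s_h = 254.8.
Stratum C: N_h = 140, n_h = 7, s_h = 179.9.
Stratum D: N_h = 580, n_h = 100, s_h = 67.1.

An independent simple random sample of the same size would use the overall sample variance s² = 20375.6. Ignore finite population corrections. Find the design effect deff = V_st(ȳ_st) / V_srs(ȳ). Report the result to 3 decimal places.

deff ≈ 1.469

V̂(ȳ_st) = Σ W_h² s_h²/n_h, with W_h = N_h/N and N = 1060:
  stratum A: (220/1060)²·72.9²/54 = 4.23931
  stratum B: (120/1060)²·254.8²/11 = 75.6409
  stratum C: (140/1060)²·179.9²/7 = 80.6508
  stratum D: (580/1060)²·67.1²/100 = 13.48
V_st = 174.011
V_srs = s²/n = 20375.6/172 = 118.463
deff = V_st / V_srs = 174.011/118.463 = 1.4689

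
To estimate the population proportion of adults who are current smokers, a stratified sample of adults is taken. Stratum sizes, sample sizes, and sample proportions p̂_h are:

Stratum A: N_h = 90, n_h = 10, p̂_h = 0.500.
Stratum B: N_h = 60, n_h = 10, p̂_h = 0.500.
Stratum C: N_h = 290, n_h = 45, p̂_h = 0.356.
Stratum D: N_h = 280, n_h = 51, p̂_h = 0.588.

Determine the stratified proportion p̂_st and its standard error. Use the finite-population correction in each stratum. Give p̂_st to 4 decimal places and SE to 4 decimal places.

N = 720; stratum weights W_h = N_h/N.
p̂_st = Σ W_h p̂_h = (90·0.500 + 60·0.500 + 290·0.356 + 280·0.588)/720 = 0.47622
V̂(p̂_st) = Σ W_h² (1 − n_h/N_h) p̂_h(1−p̂_h)/(n_h−1):
  stratum A: (90/720)²·(1 − 10/90)·0.500·0.500/9 = 0.000385802
  stratum B: (60/720)²·(1 − 10/60)·0.500·0.500/9 = 0.000160751
  stratum C: (290/720)²·(1 − 45/290)·0.356·0.644/44 = 0.000714138
  stratum D: (280/720)²·(1 − 51/280)·0.588·0.412/50 = 0.000599285
V̂(p̂_st) = 0.00185998; SE = √V̂ = 0.0431274

p̂_st ≈ 0.4762, SE ≈ 0.0431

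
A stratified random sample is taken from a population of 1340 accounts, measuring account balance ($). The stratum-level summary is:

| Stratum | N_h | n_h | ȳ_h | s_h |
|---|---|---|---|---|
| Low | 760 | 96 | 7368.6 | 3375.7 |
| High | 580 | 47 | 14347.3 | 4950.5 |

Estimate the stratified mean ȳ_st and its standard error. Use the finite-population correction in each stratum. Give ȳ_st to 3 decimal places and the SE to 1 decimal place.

ȳ_st = Σ W_h ȳ_h = (760·7368.6 + 580·14347.3)/1340 = 10389.23134
V̂(ȳ_st) = Σ W_h² (1 − n_h/N_h) s_h²/n_h, with W_h = N_h/N and N = 1340:
  stratum Low: (760/1340)²·(1 − 96/760)·3375.7²/96 = 33360.2
  stratum High: (580/1340)²·(1 − 47/580)·4950.5²/47 = 89773
V̂(ȳ_st) = 123133
SE(ȳ_st) = √123133 = 350.903

ȳ_st ≈ 10389.231, SE ≈ 350.9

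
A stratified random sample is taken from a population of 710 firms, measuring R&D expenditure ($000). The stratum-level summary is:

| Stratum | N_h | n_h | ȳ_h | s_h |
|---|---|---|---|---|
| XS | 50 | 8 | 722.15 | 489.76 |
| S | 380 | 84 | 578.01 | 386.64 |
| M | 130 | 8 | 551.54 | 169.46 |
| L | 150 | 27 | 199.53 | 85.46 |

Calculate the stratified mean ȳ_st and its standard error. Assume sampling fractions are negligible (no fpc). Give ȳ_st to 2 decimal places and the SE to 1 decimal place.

ȳ_st ≈ 503.35, SE ≈ 28.1

ȳ_st = Σ W_h ȳ_h = (50·722.15 + 380·578.01 + 130·551.54 + 150·199.53)/710 = 503.35352
V̂(ȳ_st) = Σ W_h² s_h²/n_h, with W_h = N_h/N and N = 710:
  stratum XS: (50/710)²·489.76²/8 = 148.696
  stratum S: (380/710)²·386.64²/84 = 509.782
  stratum M: (130/710)²·169.46²/8 = 120.341
  stratum L: (150/710)²·85.46²/27 = 12.0734
V̂(ȳ_st) = 790.893
SE(ȳ_st) = √790.893 = 28.1228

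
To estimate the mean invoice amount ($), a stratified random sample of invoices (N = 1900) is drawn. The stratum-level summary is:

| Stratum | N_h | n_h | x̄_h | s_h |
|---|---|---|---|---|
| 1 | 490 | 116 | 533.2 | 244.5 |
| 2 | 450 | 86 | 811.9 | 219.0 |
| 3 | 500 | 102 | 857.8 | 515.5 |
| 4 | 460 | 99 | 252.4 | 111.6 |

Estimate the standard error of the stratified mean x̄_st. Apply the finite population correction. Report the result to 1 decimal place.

SE(x̄_st) ≈ 14.2

V̂(x̄_st) = Σ W_h² (1 − n_h/N_h) s_h²/n_h, with W_h = N_h/N and N = 1900:
  stratum 1: (490/1900)²·(1 − 116/490)·244.5²/116 = 26.1614
  stratum 2: (450/1900)²·(1 − 86/450)·219.0²/86 = 25.3044
  stratum 3: (500/1900)²·(1 − 102/500)·515.5²/102 = 143.616
  stratum 4: (460/1900)²·(1 − 99/460)·111.6²/99 = 5.78697
V̂(x̄_st) = 200.869
SE(x̄_st) = √200.869 = 14.1728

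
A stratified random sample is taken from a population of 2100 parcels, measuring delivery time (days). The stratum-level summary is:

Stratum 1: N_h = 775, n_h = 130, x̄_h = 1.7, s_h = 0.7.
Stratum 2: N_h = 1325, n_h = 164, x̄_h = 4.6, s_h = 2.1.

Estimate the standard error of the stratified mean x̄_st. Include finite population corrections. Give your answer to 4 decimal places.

SE(x̄_st) ≈ 0.0990

V̂(x̄_st) = Σ W_h² (1 − n_h/N_h) s_h²/n_h, with W_h = N_h/N and N = 2100:
  stratum 1: (775/2100)²·(1 − 130/775)·0.7²/130 = 0.000427244
  stratum 2: (1325/2100)²·(1 − 164/1325)·2.1²/164 = 0.00938003
V̂(x̄_st) = 0.00980727
SE(x̄_st) = √0.00980727 = 0.0990317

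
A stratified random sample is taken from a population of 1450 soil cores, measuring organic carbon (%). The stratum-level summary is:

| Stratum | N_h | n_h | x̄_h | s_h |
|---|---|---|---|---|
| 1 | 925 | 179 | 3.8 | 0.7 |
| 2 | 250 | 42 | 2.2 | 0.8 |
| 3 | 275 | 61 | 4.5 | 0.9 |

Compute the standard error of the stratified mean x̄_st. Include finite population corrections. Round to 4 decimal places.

SE(x̄_st) ≈ 0.0406

V̂(x̄_st) = Σ W_h² (1 − n_h/N_h) s_h²/n_h, with W_h = N_h/N and N = 1450:
  stratum 1: (925/1450)²·(1 − 179/925)·0.7²/179 = 0.000898437
  stratum 2: (250/1450)²·(1 − 42/250)·0.8²/42 = 0.000376876
  stratum 3: (275/1450)²·(1 − 61/275)·0.9²/61 = 0.000371677
V̂(x̄_st) = 0.00164699
SE(x̄_st) = √0.00164699 = 0.0405831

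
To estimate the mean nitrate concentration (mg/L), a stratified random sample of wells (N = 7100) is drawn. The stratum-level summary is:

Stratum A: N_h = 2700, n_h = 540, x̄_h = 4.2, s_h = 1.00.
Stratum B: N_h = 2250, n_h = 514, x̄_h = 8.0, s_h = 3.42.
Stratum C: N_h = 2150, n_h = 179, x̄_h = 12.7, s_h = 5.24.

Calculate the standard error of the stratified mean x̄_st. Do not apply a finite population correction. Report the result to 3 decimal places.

SE(x̄_st) ≈ 0.129

V̂(x̄_st) = Σ W_h² s_h²/n_h, with W_h = N_h/N and N = 7100:
  stratum A: (2700/7100)²·1.00²/540 = 0.000267804
  stratum B: (2250/7100)²·3.42²/514 = 0.00228527
  stratum C: (2150/7100)²·5.24²/179 = 0.014066
V̂(x̄_st) = 0.016619
SE(x̄_st) = √0.016619 = 0.128915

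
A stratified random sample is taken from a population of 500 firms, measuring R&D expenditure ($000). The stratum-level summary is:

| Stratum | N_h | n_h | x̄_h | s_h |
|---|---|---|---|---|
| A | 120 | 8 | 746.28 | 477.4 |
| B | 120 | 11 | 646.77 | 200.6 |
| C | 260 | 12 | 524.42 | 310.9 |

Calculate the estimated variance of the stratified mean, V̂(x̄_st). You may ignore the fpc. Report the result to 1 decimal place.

V̂(x̄_st) = Σ W_h² s_h²/n_h, with W_h = N_h/N and N = 500:
  stratum A: (120/500)²·477.4²/8 = 1640.96
  stratum B: (120/500)²·200.6²/11 = 210.713
  stratum C: (260/500)²·310.9²/12 = 2178.05
V̂(x̄_st) = 4029.72

V̂(x̄_st) ≈ 4029.7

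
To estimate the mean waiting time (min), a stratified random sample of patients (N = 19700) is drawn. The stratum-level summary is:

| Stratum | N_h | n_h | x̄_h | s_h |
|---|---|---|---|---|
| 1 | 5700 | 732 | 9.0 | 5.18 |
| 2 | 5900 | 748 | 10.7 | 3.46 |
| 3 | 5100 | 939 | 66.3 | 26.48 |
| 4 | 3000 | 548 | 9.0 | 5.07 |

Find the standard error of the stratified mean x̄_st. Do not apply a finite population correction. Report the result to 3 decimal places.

V̂(x̄_st) = Σ W_h² s_h²/n_h, with W_h = N_h/N and N = 19700:
  stratum 1: (5700/19700)²·5.18²/732 = 0.00306878
  stratum 2: (5900/19700)²·3.46²/748 = 0.00143556
  stratum 3: (5100/19700)²·26.48²/939 = 0.050047
  stratum 4: (3000/19700)²·5.07²/548 = 0.00108779
V̂(x̄_st) = 0.0556392
SE(x̄_st) = √0.0556392 = 0.23588

SE(x̄_st) ≈ 0.236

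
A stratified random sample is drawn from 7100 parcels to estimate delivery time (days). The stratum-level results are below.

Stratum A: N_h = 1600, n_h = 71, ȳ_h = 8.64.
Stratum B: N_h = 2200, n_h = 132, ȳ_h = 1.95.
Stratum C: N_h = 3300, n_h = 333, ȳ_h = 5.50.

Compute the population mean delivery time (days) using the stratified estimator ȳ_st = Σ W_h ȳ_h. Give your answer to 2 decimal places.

N = Σ N_h = 7100. Stratum weights W_h = N_h/N.
ȳ_st = (1600·8.64 + 2200·1.95 + 3300·5.50) / 7100 = 5.1076

ȳ_st ≈ 5.11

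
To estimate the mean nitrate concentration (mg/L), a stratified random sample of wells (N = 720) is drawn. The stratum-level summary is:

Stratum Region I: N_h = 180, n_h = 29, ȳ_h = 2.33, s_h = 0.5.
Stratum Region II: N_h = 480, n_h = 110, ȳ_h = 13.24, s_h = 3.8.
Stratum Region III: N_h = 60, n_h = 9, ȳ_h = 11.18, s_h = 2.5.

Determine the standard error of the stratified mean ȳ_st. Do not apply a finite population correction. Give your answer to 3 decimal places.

V̂(ȳ_st) = Σ W_h² s_h²/n_h, with W_h = N_h/N and N = 720:
  stratum Region I: (180/720)²·0.5²/29 = 0.000538793
  stratum Region II: (480/720)²·3.8²/110 = 0.0583434
  stratum Region III: (60/720)²·2.5²/9 = 0.00482253
V̂(ȳ_st) = 0.0637048
SE(ȳ_st) = √0.0637048 = 0.252398

SE(ȳ_st) ≈ 0.252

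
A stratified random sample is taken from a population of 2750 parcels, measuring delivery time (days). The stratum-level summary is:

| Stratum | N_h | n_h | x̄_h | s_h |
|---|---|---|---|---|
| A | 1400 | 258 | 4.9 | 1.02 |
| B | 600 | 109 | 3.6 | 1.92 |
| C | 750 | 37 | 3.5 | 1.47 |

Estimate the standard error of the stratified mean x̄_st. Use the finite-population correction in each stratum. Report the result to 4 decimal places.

V̂(x̄_st) = Σ W_h² (1 − n_h/N_h) s_h²/n_h, with W_h = N_h/N and N = 2750:
  stratum A: (1400/2750)²·(1 − 258/1400)·1.02²/258 = 0.000852529
  stratum B: (600/2750)²·(1 − 109/600)·1.92²/109 = 0.00131748
  stratum C: (750/2750)²·(1 − 37/750)·1.47²/37 = 0.0041297
V̂(x̄_st) = 0.00629971
SE(x̄_st) = √0.00629971 = 0.0793707

SE(x̄_st) ≈ 0.0794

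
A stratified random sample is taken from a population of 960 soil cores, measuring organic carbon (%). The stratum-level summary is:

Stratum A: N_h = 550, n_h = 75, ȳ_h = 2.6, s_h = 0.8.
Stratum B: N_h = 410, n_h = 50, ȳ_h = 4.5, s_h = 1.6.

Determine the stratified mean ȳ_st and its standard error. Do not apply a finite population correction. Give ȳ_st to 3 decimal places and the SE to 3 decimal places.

ȳ_st ≈ 3.411, SE ≈ 0.110

ȳ_st = Σ W_h ȳ_h = (550·2.6 + 410·4.5)/960 = 3.41146
V̂(ȳ_st) = Σ W_h² s_h²/n_h, with W_h = N_h/N and N = 960:
  stratum A: (550/960)²·0.8²/75 = 0.00280093
  stratum B: (410/960)²·1.6²/50 = 0.00933889
V̂(ȳ_st) = 0.0121398
SE(ȳ_st) = √0.0121398 = 0.110181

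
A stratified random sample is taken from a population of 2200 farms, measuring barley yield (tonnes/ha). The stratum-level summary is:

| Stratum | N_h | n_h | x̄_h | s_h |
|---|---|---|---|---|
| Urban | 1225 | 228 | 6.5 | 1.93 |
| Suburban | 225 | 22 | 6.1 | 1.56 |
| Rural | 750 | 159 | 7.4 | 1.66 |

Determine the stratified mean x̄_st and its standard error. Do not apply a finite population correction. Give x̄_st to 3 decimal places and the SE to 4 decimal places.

x̄_st = Σ W_h x̄_h = (1225·6.5 + 225·6.1 + 750·7.4)/2200 = 6.76591
V̂(x̄_st) = Σ W_h² s_h²/n_h, with W_h = N_h/N and N = 2200:
  stratum Urban: (1225/2200)²·1.93²/228 = 0.00506532
  stratum Suburban: (225/2200)²·1.56²/22 = 0.00115703
  stratum Rural: (750/2200)²·1.66²/159 = 0.00201417
V̂(x̄_st) = 0.00823652
SE(x̄_st) = √0.00823652 = 0.0907553

x̄_st ≈ 6.766, SE ≈ 0.0908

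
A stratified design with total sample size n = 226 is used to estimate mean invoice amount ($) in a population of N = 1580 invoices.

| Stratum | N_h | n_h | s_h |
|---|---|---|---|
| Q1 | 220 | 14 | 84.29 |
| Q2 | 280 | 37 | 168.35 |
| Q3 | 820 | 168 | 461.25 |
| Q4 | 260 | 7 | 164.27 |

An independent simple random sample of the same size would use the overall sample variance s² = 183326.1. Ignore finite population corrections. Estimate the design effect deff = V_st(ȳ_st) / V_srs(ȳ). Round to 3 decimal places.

V̂(ȳ_st) = Σ W_h² s_h²/n_h, with W_h = N_h/N and N = 1580:
  stratum Q1: (220/1580)²·84.29²/14 = 9.8391
  stratum Q2: (280/1580)²·168.35²/37 = 24.0562
  stratum Q3: (820/1580)²·461.25²/168 = 341.096
  stratum Q4: (260/1580)²·164.27²/7 = 104.388
V_st = 479.38
V_srs = s²/n = 183326.1/226 = 811.177
deff = V_st / V_srs = 479.38/811.177 = 0.5910

deff ≈ 0.591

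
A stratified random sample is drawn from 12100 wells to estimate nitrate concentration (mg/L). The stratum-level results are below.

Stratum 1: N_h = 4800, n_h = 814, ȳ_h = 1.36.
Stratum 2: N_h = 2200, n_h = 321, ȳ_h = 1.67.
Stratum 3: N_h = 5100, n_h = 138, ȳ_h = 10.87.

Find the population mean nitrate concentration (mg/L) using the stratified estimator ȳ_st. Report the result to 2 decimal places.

ȳ_st ≈ 5.42

N = Σ N_h = 12100. Stratum weights W_h = N_h/N.
ȳ_st = (4800·1.36 + 2200·1.67 + 5100·10.87) / 12100 = 5.4247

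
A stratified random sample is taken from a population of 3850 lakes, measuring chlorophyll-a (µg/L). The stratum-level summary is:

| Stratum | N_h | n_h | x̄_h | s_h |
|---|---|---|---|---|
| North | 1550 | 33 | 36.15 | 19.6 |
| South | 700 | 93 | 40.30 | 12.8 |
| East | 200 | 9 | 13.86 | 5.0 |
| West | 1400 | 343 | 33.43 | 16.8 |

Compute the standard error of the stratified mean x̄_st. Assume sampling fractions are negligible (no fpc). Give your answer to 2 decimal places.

SE(x̄_st) ≈ 1.44

V̂(x̄_st) = Σ W_h² s_h²/n_h, with W_h = N_h/N and N = 3850:
  stratum North: (1550/3850)²·19.6²/33 = 1.88686
  stratum South: (700/3850)²·12.8²/93 = 0.0582387
  stratum East: (200/3850)²·5.0²/9 = 0.00749611
  stratum West: (1400/3850)²·16.8²/343 = 0.108808
V̂(x̄_st) = 2.0614
SE(x̄_st) = √2.0614 = 1.43576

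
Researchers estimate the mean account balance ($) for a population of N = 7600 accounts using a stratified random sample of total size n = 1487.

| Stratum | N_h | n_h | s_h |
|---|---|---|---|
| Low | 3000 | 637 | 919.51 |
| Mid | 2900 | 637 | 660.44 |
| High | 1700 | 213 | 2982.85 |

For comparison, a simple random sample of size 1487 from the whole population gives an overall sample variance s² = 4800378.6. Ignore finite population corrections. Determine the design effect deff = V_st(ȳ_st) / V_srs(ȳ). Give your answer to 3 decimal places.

V̂(ȳ_st) = Σ W_h² s_h²/n_h, with W_h = N_h/N and N = 7600:
  stratum Low: (3000/7600)²·919.51²/637 = 206.818
  stratum Mid: (2900/7600)²·660.44²/637 = 99.7002
  stratum High: (1700/7600)²·2982.85²/213 = 2090.04
V_st = 2396.56
V_srs = s²/n = 4800378.6/1487 = 3228.23
deff = V_st / V_srs = 2396.56/3228.23 = 0.7424

deff ≈ 0.742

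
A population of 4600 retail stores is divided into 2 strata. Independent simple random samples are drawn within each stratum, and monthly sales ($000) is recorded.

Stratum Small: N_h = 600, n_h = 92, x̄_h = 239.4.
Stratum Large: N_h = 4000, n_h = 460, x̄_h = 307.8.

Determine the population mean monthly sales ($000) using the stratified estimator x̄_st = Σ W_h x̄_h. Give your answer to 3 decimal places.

N = Σ N_h = 4600. Stratum weights W_h = N_h/N.
x̄_st = (600·239.4 + 4000·307.8) / 4600 = 298.87826

x̄_st ≈ 298.878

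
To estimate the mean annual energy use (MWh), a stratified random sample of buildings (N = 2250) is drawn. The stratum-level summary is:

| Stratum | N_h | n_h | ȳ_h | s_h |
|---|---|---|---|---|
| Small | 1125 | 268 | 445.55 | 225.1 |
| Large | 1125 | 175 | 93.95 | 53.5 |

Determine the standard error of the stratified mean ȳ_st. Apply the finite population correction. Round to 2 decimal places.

SE(ȳ_st) ≈ 6.28

V̂(ȳ_st) = Σ W_h² (1 − n_h/N_h) s_h²/n_h, with W_h = N_h/N and N = 2250:
  stratum Small: (1125/2250)²·(1 − 268/1125)·225.1²/268 = 36.0068
  stratum Large: (1125/2250)²·(1 − 175/1125)·53.5²/175 = 3.45287
V̂(ȳ_st) = 39.4597
SE(ȳ_st) = √39.4597 = 6.28169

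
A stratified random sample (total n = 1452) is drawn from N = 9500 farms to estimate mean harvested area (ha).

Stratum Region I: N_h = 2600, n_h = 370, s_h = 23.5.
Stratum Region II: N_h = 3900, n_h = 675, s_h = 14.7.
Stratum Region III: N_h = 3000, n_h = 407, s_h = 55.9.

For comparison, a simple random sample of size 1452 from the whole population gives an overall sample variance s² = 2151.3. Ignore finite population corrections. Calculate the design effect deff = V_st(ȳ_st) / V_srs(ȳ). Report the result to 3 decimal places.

deff ≈ 0.629

V̂(ȳ_st) = Σ W_h² s_h²/n_h, with W_h = N_h/N and N = 9500:
  stratum Region I: (2600/9500)²·23.5²/370 = 0.111798
  stratum Region II: (3900/9500)²·14.7²/675 = 0.0539527
  stratum Region III: (3000/9500)²·55.9²/407 = 0.76564
V_st = 0.93139
V_srs = s²/n = 2151.3/1452 = 1.48161
deff = V_st / V_srs = 0.93139/1.48161 = 0.6286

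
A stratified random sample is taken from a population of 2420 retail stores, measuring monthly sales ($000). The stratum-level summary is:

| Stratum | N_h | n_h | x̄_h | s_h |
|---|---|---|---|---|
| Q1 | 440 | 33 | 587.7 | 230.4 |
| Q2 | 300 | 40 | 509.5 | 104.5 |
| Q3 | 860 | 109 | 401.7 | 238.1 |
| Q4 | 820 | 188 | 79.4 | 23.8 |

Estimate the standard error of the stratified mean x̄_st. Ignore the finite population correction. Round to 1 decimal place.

V̂(x̄_st) = Σ W_h² s_h²/n_h, with W_h = N_h/N and N = 2420:
  stratum Q1: (440/2420)²·230.4²/33 = 53.1772
  stratum Q2: (300/2420)²·104.5²/40 = 4.19551
  stratum Q3: (860/2420)²·238.1²/109 = 65.6838
  stratum Q4: (820/2420)²·23.8²/188 = 0.345934
V̂(x̄_st) = 123.402
SE(x̄_st) = √123.402 = 11.1087

SE(x̄_st) ≈ 11.1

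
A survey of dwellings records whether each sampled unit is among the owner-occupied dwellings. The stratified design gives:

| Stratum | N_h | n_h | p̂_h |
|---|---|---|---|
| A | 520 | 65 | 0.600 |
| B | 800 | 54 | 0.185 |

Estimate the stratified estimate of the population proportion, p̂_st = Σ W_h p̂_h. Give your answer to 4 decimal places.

N = 1320; stratum weights W_h = N_h/N.
p̂_st = Σ W_h p̂_h = (520·0.600 + 800·0.185)/1320 = 0.34848

p̂_st ≈ 0.3485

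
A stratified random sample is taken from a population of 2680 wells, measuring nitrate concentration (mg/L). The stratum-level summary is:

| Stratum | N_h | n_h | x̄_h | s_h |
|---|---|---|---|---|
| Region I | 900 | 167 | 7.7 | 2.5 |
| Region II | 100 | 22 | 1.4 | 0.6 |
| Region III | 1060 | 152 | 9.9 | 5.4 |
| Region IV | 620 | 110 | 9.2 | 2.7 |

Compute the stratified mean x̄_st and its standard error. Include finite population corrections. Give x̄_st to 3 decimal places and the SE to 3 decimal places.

x̄_st ≈ 8.682, SE ≈ 0.179

x̄_st = Σ W_h x̄_h = (900·7.7 + 100·1.4 + 1060·9.9 + 620·9.2)/2680 = 8.68209
V̂(x̄_st) = Σ W_h² (1 − n_h/N_h) s_h²/n_h, with W_h = N_h/N and N = 2680:
  stratum Region I: (900/2680)²·(1 − 167/900)·2.5²/167 = 0.00343748
  stratum Region II: (100/2680)²·(1 − 22/100)·0.6²/22 = 1.77707e-05
  stratum Region III: (1060/2680)²·(1 − 152/1060)·5.4²/152 = 0.0257079
  stratum Region IV: (620/2680)²·(1 − 110/620)·2.7²/110 = 0.00291761
V̂(x̄_st) = 0.0320807
SE(x̄_st) = √0.0320807 = 0.179111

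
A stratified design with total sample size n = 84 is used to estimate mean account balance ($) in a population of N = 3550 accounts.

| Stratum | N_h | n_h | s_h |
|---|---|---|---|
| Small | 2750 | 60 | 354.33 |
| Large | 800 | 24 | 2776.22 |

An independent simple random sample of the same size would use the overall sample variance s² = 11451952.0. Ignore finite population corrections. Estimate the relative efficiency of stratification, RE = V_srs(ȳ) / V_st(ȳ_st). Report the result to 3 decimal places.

RE ≈ 7.762

V̂(ȳ_st) = Σ W_h² s_h²/n_h, with W_h = N_h/N and N = 3550:
  stratum Small: (2750/3550)²·354.33²/60 = 1255.66
  stratum Large: (800/3550)²·2776.22²/24 = 16308.7
V_st = 17564.4
V_srs = s²/n = 11451952.0/84 = 136333
Relative efficiency = V_srs / V_st = 136333/17564.4 = 7.7619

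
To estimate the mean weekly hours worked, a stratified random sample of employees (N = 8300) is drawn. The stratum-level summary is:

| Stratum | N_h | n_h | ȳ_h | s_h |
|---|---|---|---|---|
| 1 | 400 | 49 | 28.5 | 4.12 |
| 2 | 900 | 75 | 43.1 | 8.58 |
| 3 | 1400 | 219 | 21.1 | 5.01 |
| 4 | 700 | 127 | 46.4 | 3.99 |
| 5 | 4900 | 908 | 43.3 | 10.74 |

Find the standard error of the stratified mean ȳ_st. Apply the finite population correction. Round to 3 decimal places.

V̂(ȳ_st) = Σ W_h² (1 − n_h/N_h) s_h²/n_h, with W_h = N_h/N and N = 8300:
  stratum 1: (400/8300)²·(1 − 49/400)·4.12²/49 = 0.000706007
  stratum 2: (900/8300)²·(1 − 75/900)·8.58²/75 = 0.0105792
  stratum 3: (1400/8300)²·(1 − 219/1400)·5.01²/219 = 0.00275076
  stratum 4: (700/8300)²·(1 − 127/700)·3.99²/127 = 0.000729858
  stratum 5: (4900/8300)²·(1 − 908/4900)·10.74²/908 = 0.0360706
V̂(ȳ_st) = 0.0508364
SE(ȳ_st) = √0.0508364 = 0.225469

SE(ȳ_st) ≈ 0.225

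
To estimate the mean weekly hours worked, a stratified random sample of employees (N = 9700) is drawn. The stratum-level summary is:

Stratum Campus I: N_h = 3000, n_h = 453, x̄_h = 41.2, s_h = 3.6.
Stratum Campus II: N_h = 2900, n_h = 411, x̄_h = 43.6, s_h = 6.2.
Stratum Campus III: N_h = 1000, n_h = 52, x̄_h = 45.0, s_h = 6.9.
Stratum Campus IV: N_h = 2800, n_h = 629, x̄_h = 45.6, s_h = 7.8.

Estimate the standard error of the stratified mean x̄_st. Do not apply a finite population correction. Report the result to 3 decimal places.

V̂(x̄_st) = Σ W_h² s_h²/n_h, with W_h = N_h/N and N = 9700:
  stratum Campus I: (3000/9700)²·3.6²/453 = 0.00273657
  stratum Campus II: (2900/9700)²·6.2²/411 = 0.00835977
  stratum Campus III: (1000/9700)²·6.9²/52 = 0.00973086
  stratum Campus IV: (2800/9700)²·7.8²/629 = 0.00805956
V̂(x̄_st) = 0.0288868
SE(x̄_st) = √0.0288868 = 0.169961

SE(x̄_st) ≈ 0.170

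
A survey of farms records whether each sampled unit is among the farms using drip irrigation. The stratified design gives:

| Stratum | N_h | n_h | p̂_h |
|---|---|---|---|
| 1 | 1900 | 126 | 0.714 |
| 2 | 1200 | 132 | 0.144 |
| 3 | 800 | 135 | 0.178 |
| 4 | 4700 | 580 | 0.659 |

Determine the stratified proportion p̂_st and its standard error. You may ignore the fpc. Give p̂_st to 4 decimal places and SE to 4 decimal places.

p̂_st ≈ 0.5545, SE ≈ 0.0149

N = 8600; stratum weights W_h = N_h/N.
p̂_st = Σ W_h p̂_h = (1900·0.714 + 1200·0.144 + 800·0.178 + 4700·0.659)/8600 = 0.55455
V̂(p̂_st) = Σ W_h² p̂_h(1−p̂_h)/(n_h−1):
  stratum 1: (1900/8600)²·0.714·0.286/125 = 7.97379e-05
  stratum 2: (1200/8600)²·0.144·0.856/131 = 1.83202e-05
  stratum 3: (800/8600)²·0.178·0.822/134 = 9.44866e-06
  stratum 4: (4700/8600)²·0.659·0.341/579 = 0.00011592
V̂(p̂_st) = 0.000223427; SE = √V̂ = 0.0149475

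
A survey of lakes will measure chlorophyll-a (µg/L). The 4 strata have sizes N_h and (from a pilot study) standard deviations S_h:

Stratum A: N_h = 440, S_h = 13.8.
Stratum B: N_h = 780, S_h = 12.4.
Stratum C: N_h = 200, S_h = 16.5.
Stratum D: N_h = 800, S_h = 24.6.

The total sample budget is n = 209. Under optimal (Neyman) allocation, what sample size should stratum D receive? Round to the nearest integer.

Neyman allocation: n_h = n · N_h S_h / Σ N_i S_i, with n = 209.
  stratum A: N_h·S_h = 440·13.8 = 6072.00
  stratum B: N_h·S_h = 780·12.4 = 9672.00
  stratum C: N_h·S_h = 200·16.5 = 3300.00
  stratum D: N_h·S_h = 800·24.6 = 19680.00
Σ N_h S_h = 38724.00
n for stratum D = 209·19680.00/38724.00 = 106.216 → 106

106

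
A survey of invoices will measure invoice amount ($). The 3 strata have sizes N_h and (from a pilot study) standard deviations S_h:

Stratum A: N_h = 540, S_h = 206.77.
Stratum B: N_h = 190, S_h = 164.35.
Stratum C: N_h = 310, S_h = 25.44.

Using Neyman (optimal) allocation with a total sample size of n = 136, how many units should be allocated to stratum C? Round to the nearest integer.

7

Neyman allocation: n_h = n · N_h S_h / Σ N_i S_i, with n = 136.
  stratum A: N_h·S_h = 540·206.77 = 111655.80
  stratum B: N_h·S_h = 190·164.35 = 31226.50
  stratum C: N_h·S_h = 310·25.44 = 7886.40
Σ N_h S_h = 150768.70
n for stratum C = 136·7886.40/150768.70 = 7.114 → 7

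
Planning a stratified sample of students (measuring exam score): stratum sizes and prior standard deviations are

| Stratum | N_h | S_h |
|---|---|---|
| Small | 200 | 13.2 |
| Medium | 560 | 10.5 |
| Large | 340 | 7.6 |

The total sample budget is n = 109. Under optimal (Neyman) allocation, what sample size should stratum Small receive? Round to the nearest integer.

Neyman allocation: n_h = n · N_h S_h / Σ N_i S_i, with n = 109.
  stratum Small: N_h·S_h = 200·13.2 = 2640.00
  stratum Medium: N_h·S_h = 560·10.5 = 5880.00
  stratum Large: N_h·S_h = 340·7.6 = 2584.00
Σ N_h S_h = 11104.00
n for stratum Small = 109·2640.00/11104.00 = 25.915 → 26

26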